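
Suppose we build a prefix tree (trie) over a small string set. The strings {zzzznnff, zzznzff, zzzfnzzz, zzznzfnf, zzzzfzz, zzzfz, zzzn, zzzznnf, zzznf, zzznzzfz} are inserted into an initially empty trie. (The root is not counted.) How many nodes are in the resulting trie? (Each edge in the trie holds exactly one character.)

Insert word by word; a character creates a node only if that edge doesn't already exist:
  "zzzznnff" → 8 new (z, z, z, z, n, n, f, f)
  "zzznzff" → prefix "zzz" already present; 4 new (n, z, f, f)
  "zzzfnzzz" → prefix "zzz" already present; 5 new (f, n, z, z, z)
  "zzznzfnf" → prefix "zzznzf" already present; 2 new (n, f)
  "zzzzfzz" → prefix "zzzz" already present; 3 new (f, z, z)
  "zzzfz" → prefix "zzzf" already present; 1 new (z)
  "zzzn" → prefix "zzzn" already present; 0 new (none)
  "zzzznnf" → prefix "zzzznnf" already present; 0 new (none)
  "zzznf" → prefix "zzzn" already present; 1 new (f)
  "zzznzzfz" → prefix "zzznz" already present; 3 new (z, f, z)
Total nodes = 8 + 4 + 5 + 2 + 3 + 1 + 0 + 0 + 1 + 3 = 27

27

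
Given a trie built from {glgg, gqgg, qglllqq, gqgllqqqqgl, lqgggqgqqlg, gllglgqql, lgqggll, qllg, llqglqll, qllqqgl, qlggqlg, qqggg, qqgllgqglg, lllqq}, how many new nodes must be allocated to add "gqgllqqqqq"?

1

The longest prefix of "gqgllqqqqq" already in the trie is "gqgllqqqq" (length 9).
Each of the 1 remaining characters creates one node.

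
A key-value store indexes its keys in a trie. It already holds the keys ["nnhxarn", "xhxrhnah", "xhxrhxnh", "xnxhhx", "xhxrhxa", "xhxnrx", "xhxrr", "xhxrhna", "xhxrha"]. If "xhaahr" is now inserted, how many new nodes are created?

The longest prefix of "xhaahr" already in the trie is "xh" (length 2).
New nodes needed: |"xhaahr"| − 2 = 6 − 2 = 4.

4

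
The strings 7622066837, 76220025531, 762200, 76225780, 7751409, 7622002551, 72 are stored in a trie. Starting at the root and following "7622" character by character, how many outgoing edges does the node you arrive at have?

2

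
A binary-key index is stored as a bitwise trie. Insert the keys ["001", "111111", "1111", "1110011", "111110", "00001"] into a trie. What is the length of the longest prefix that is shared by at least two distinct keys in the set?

5

Equivalently: take the maximum, over all pairs, of their longest common prefix length.
"111110" and "111111" agree on "11111" (5 characters) before diverging; nothing deeper is shared.
Longest shared-prefix length: 5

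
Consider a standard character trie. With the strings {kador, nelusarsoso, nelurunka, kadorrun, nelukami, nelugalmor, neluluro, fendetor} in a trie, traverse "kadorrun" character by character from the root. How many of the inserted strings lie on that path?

Traverse "kadorrun" character by character; count nodes along the way that are marked as word ends.
Prefixes of the query that are stored words: "kador", "kadorrun"
Count: 2

2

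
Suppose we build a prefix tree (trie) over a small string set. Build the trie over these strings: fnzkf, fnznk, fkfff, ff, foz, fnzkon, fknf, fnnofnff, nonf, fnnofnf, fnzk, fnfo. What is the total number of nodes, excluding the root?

30

Trace insertions, counting only characters that open a new branch:
  "fnzkf" → 5 new (f, n, z, k, f)
  "fnznk" → prefix "fnz" already present; 2 new (n, k)
  "fkfff" → prefix "f" already present; 4 new (k, f, f, f)
  "ff" → prefix "f" already present; 1 new (f)
  "foz" → prefix "f" already present; 2 new (o, z)
  "fnzkon" → prefix "fnzk" already present; 2 new (o, n)
  "fknf" → prefix "fk" already present; 2 new (n, f)
  "fnnofnff" → prefix "fn" already present; 6 new (n, o, f, n, f, f)
  "nonf" → 4 new (n, o, n, f)
  "fnnofnf" → prefix "fnnofnf" already present; 0 new (none)
  "fnzk" → prefix "fnzk" already present; 0 new (none)
  "fnfo" → prefix "fn" already present; 2 new (f, o)
Total nodes = 5 + 2 + 4 + 1 + 2 + 2 + 2 + 6 + 4 + 0 + 0 + 2 = 30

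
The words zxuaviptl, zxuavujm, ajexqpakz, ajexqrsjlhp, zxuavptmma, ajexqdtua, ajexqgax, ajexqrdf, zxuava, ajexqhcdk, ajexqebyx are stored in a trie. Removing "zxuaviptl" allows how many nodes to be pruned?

4

After clearing the end-marker at "zxuaviptl", prune upward until reaching a node still needed by another word.
The suffix "iptl" (4 nodes) is used only by "zxuaviptl"; the node for "zxuav" still has the child "u", so pruning stops there.
Nodes removed: 4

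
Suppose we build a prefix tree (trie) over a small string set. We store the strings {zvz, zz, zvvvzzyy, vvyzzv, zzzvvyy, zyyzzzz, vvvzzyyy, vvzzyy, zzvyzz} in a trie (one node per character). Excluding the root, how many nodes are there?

Insert word by word; a character creates a node only if that edge doesn't already exist:
  "zvz" → 3 new (z, v, z)
  "zz" → prefix "z" already present; 1 new (z)
  "zvvvzzyy" → prefix "zv" already present; 6 new (v, v, z, z, y, y)
  "vvyzzv" → 6 new (v, v, y, z, z, v)
  "zzzvvyy" → prefix "zz" already present; 5 new (z, v, v, y, y)
  "zyyzzzz" → prefix "z" already present; 6 new (y, y, z, z, z, z)
  "vvvzzyyy" → prefix "vv" already present; 6 new (v, z, z, y, y, y)
  "vvzzyy" → prefix "vv" already present; 4 new (z, z, y, y)
  "zzvyzz" → prefix "zz" already present; 4 new (v, y, z, z)
Total nodes = 3 + 1 + 6 + 6 + 5 + 6 + 6 + 4 + 4 = 41

41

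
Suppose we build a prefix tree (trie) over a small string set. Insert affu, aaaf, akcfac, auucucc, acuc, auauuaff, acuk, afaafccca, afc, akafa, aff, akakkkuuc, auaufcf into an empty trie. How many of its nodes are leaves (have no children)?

12

Leaves are exactly the stored words that no other stored word extends.
Those words: "aaaf", "acuc", "acuk", "afaafccca", "afc", "affu", "akafa", "akakkkuuc", "akcfac", "auaufcf", "auauuaff", "auucucc"
Leaf count: 12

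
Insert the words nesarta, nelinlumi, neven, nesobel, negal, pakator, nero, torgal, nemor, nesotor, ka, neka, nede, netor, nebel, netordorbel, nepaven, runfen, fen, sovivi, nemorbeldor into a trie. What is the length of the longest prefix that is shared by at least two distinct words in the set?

Look for the deepest trie node that still has at least two words in its subtree.
"nemor" and "nemorbeldor" agree on "nemor" (5 characters) before diverging; nothing deeper is shared.
Longest shared-prefix length: 5

5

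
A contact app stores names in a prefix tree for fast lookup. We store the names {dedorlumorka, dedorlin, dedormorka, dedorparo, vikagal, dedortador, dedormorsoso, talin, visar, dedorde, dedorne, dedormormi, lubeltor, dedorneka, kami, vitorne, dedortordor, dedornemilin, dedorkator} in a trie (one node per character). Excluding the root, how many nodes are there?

87

Trace insertions, counting only characters that open a new branch:
  "dedorlumorka" → 12 new (d, e, d, o, r, l, u, m, o, r, k, a)
  "dedorlin" → prefix "dedorl" already present; 2 new (i, n)
  "dedormorka" → prefix "dedor" already present; 5 new (m, o, r, k, a)
  "dedorparo" → prefix "dedor" already present; 4 new (p, a, r, o)
  "vikagal" → 7 new (v, i, k, a, g, a, l)
  "dedortador" → prefix "dedor" already present; 5 new (t, a, d, o, r)
  "dedormorsoso" → prefix "dedormor" already present; 4 new (s, o, s, o)
  "talin" → 5 new (t, a, l, i, n)
  "visar" → prefix "vi" already present; 3 new (s, a, r)
  "dedorde" → prefix "dedor" already present; 2 new (d, e)
  "dedorne" → prefix "dedor" already present; 2 new (n, e)
  "dedormormi" → prefix "dedormor" already present; 2 new (m, i)
  "lubeltor" → 8 new (l, u, b, e, l, t, o, r)
  "dedorneka" → prefix "dedorne" already present; 2 new (k, a)
  "kami" → 4 new (k, a, m, i)
  "vitorne" → prefix "vi" already present; 5 new (t, o, r, n, e)
  "dedortordor" → prefix "dedort" already present; 5 new (o, r, d, o, r)
  "dedornemilin" → prefix "dedorne" already present; 5 new (m, i, l, i, n)
  "dedorkator" → prefix "dedor" already present; 5 new (k, a, t, o, r)
Total nodes = 12 + 2 + 5 + 4 + 7 + 5 + 4 + 5 + 3 + 2 + 2 + 2 + 8 + 2 + 4 + 5 + 5 + 5 + 5 = 87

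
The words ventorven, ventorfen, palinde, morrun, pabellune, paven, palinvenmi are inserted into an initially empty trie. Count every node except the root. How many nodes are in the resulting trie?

40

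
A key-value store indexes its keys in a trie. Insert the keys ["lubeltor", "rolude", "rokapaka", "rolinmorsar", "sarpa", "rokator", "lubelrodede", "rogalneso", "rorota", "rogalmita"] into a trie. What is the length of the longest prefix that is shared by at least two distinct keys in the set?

The deepest shared node is where two words last agree before diverging.
e.g. "lubelrodede" and "lubeltor" share the prefix "lubel" of length 5; no pair shares a longer one.
Longest shared-prefix length: 5

5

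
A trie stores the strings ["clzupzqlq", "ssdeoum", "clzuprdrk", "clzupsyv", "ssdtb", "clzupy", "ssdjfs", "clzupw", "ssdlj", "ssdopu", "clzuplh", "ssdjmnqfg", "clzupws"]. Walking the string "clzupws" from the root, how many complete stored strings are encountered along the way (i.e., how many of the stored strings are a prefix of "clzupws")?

Walk "clzupws" from the root; an end-of-word marker is hit whenever a stored word is a prefix of "clzupws".
Prefixes of the query that are stored words: "clzupw", "clzupws"
Count: 2

2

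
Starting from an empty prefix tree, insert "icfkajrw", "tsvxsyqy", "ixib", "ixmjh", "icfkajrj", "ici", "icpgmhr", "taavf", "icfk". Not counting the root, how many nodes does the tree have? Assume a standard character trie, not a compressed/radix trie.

33

Trie structure (* marks end of a word):
(root)
├─ i
│  ├─ c
│  │  ├─ f
│  │  │  └─ k *
│  │  │     └─ a
│  │  │        └─ j
│  │  │           └─ r
│  │  │              ├─ j *
│  │  │              └─ w *
│  │  ├─ i *
│  │  └─ p
│  │     └─ g
│  │        └─ m
│  │           └─ h
│  │              └─ r *
│  └─ x
│     ├─ i
│     │  └─ b *
│     └─ m
│        └─ j
│           └─ h *
└─ t
   ├─ a
   │  └─ a
   │     └─ v
   │        └─ f *
   └─ s
      └─ v
         └─ x
            └─ s
               └─ y
                  └─ q
                     └─ y *
Counting every labelled node above: 33.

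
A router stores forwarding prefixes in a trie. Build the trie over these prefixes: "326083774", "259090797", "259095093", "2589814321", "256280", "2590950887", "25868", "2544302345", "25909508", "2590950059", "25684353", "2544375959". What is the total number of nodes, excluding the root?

60

Count nodes per top-level branch (shared prefixes stored once):
  '2'-branch (2544302345, 2544375959, 256280, 25684353, 25868, 2589814321, 259090797, 2590950059, 25909508, 2590950887, 259095093): 51 nodes
  '3'-branch (326083774): 9 nodes
Sum: 60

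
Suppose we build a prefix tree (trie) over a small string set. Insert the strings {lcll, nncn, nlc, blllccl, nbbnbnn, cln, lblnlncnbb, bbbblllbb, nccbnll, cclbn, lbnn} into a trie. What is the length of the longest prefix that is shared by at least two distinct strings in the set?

Equivalently: take the maximum, over all pairs, of their longest common prefix length.
e.g. "lblnlncnbb" and "lbnn" share the prefix "lb" of length 2; no pair shares a longer one.
Longest shared-prefix length: 2

2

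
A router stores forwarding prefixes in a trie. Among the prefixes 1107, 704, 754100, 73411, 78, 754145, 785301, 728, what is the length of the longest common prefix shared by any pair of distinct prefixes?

The deepest shared node is where two words last agree before diverging.
"754100" and "754145" agree on "7541" (4 characters) before diverging; nothing deeper is shared.
Longest shared-prefix length: 4

4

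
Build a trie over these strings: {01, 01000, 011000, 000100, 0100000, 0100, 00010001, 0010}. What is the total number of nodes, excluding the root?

Count nodes per top-level branch (shared prefixes stored once):
  '0'-branch (000100, 00010001, 0010, 01, 0100, 01000, 0100000, 011000): 20 nodes
Sum: 20

20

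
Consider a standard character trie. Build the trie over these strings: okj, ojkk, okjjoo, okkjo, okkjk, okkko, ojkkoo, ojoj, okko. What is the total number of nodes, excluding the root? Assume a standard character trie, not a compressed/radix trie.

Trie structure (* marks end of a word):
(root)
└─ o
   ├─ j
   │  ├─ k
   │  │  └─ k *
   │  │     └─ o
   │  │        └─ o *
   │  └─ o
   │     └─ j *
   └─ k
      ├─ j *
      │  └─ j
      │     └─ o
      │        └─ o *
      └─ k
         ├─ j
         │  ├─ k *
         │  └─ o *
         ├─ k
         │  └─ o *
         └─ o *
Counting every labelled node above: 20.

20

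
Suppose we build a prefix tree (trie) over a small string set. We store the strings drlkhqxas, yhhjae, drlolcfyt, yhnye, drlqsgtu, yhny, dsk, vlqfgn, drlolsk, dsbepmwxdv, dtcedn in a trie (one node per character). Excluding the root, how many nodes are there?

Trace insertions, counting only characters that open a new branch:
  "drlkhqxas" → 9 new (d, r, l, k, h, q, x, a, s)
  "yhhjae" → 6 new (y, h, h, j, a, e)
  "drlolcfyt" → prefix "drl" already present; 6 new (o, l, c, f, y, t)
  "yhnye" → prefix "yh" already present; 3 new (n, y, e)
  "drlqsgtu" → prefix "drl" already present; 5 new (q, s, g, t, u)
  "yhny" → prefix "yhny" already present; 0 new (none)
  "dsk" → prefix "d" already present; 2 new (s, k)
  "vlqfgn" → 6 new (v, l, q, f, g, n)
  "drlolsk" → prefix "drlol" already present; 2 new (s, k)
  "dsbepmwxdv" → prefix "ds" already present; 8 new (b, e, p, m, w, x, d, v)
  "dtcedn" → prefix "d" already present; 5 new (t, c, e, d, n)
Total nodes = 9 + 6 + 6 + 3 + 5 + 0 + 2 + 6 + 2 + 8 + 5 = 52

52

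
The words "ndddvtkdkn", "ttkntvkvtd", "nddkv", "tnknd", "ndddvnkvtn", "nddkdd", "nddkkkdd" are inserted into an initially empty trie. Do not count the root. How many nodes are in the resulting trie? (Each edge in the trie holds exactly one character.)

37

Insert word by word; a character creates a node only if that edge doesn't already exist:
  "ndddvtkdkn" → 10 new (n, d, d, d, v, t, k, d, k, n)
  "ttkntvkvtd" → 10 new (t, t, k, n, t, v, k, v, t, d)
  "nddkv" → prefix "ndd" already present; 2 new (k, v)
  "tnknd" → prefix "t" already present; 4 new (n, k, n, d)
  "ndddvnkvtn" → prefix "ndddv" already present; 5 new (n, k, v, t, n)
  "nddkdd" → prefix "nddk" already present; 2 new (d, d)
  "nddkkkdd" → prefix "nddk" already present; 4 new (k, k, d, d)
Total nodes = 10 + 10 + 2 + 4 + 5 + 2 + 4 = 37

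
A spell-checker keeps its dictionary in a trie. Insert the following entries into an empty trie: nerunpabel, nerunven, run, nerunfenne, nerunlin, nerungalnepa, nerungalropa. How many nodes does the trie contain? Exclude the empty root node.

For each word, the new-node count is its length minus the longest prefix already in the trie:
  "nerunpabel" → 10 new (n, e, r, u, n, p, a, b, e, l)
  "nerunven" → prefix "nerun" already present; 3 new (v, e, n)
  "run" → 3 new (r, u, n)
  "nerunfenne" → prefix "nerun" already present; 5 new (f, e, n, n, e)
  "nerunlin" → prefix "nerun" already present; 3 new (l, i, n)
  "nerungalnepa" → prefix "nerun" already present; 7 new (g, a, l, n, e, p, a)
  "nerungalropa" → prefix "nerungal" already present; 4 new (r, o, p, a)
Total nodes = 10 + 3 + 3 + 5 + 3 + 7 + 4 = 35

35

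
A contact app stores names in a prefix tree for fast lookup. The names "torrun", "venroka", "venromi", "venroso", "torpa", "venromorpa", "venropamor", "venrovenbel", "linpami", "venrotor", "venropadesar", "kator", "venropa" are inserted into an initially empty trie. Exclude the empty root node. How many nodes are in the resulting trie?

For each word, the new-node count is its length minus the longest prefix already in the trie:
  "torrun" → 6 new (t, o, r, r, u, n)
  "venroka" → 7 new (v, e, n, r, o, k, a)
  "venromi" → prefix "venro" already present; 2 new (m, i)
  "venroso" → prefix "venro" already present; 2 new (s, o)
  "torpa" → prefix "tor" already present; 2 new (p, a)
  "venromorpa" → prefix "venrom" already present; 4 new (o, r, p, a)
  "venropamor" → prefix "venro" already present; 5 new (p, a, m, o, r)
  "venrovenbel" → prefix "venro" already present; 6 new (v, e, n, b, e, l)
  "linpami" → 7 new (l, i, n, p, a, m, i)
  "venrotor" → prefix "venro" already present; 3 new (t, o, r)
  "venropadesar" → prefix "venropa" already present; 5 new (d, e, s, a, r)
  "kator" → 5 new (k, a, t, o, r)
  "venropa" → prefix "venropa" already present; 0 new (none)
Total nodes = 6 + 7 + 2 + 2 + 2 + 4 + 5 + 6 + 7 + 3 + 5 + 5 + 0 = 54

54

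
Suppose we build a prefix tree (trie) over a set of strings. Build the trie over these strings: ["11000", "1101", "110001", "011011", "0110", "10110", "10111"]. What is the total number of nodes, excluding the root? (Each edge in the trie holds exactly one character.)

Count nodes per top-level branch (shared prefixes stored once):
  '0'-branch (0110, 011011): 6 nodes
  '1'-branch (10110, 10111, 11000, 110001, 1101): 12 nodes
Sum: 18

18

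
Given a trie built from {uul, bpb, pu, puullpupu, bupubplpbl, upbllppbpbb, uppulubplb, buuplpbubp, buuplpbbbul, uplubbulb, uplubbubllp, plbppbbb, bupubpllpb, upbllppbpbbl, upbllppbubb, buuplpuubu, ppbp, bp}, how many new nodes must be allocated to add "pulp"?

The longest prefix of "pulp" already in the trie is "pu" (length 2).
So 4 − 2 = 2 new nodes.

2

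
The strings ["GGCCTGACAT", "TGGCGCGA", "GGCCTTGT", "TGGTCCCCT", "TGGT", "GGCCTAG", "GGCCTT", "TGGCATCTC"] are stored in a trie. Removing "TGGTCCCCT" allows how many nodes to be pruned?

After clearing the end-marker at "TGGTCCCCT", prune upward until reaching a node still needed by another word.
The suffix "CCCCT" (5 nodes) is used only by "TGGTCCCCT"; "TGGT" is itself a stored word, so pruning stops there.
Nodes removed: 5

5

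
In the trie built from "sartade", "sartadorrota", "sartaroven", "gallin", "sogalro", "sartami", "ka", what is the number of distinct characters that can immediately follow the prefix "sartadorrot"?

1

The children of the "sartadorrot" node are the distinct next characters among strings starting with "sartadorrot".
Distinct next characters after "sartadorrot": a.
That node has 1 child edge.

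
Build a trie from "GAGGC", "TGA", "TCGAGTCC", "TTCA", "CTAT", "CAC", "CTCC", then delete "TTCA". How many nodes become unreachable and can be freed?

After clearing the end-marker at "TTCA", prune upward until reaching a node still needed by another word.
The suffix "TCA" (3 nodes) is used only by "TTCA"; the node for "T" still has the child "G", so pruning stops there.
Nodes removed: 3

3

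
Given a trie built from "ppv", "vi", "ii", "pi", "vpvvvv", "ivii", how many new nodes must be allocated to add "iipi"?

"ii" is already a path in the trie; the remaining "pi" must be added.
New nodes needed: |"iipi"| − 2 = 4 − 2 = 2.

2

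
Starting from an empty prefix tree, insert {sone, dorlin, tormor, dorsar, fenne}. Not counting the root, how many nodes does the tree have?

Count nodes per top-level branch (shared prefixes stored once):
  'd'-branch (dorlin, dorsar): 9 nodes
  'f'-branch (fenne): 5 nodes
  's'-branch (sone): 4 nodes
  't'-branch (tormor): 6 nodes
Sum: 24

24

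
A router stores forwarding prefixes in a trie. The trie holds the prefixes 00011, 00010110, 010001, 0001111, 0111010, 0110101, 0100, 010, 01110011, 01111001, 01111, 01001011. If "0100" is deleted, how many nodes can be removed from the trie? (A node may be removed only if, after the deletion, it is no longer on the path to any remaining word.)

0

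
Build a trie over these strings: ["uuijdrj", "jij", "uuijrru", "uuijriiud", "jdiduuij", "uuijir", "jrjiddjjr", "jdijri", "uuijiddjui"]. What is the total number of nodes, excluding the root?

42

Insert word by word; a character creates a node only if that edge doesn't already exist:
  "uuijdrj" → 7 new (u, u, i, j, d, r, j)
  "jij" → 3 new (j, i, j)
  "uuijrru" → prefix "uuij" already present; 3 new (r, r, u)
  "uuijriiud" → prefix "uuijr" already present; 4 new (i, i, u, d)
  "jdiduuij" → prefix "j" already present; 7 new (d, i, d, u, u, i, j)
  "uuijir" → prefix "uuij" already present; 2 new (i, r)
  "jrjiddjjr" → prefix "j" already present; 8 new (r, j, i, d, d, j, j, r)
  "jdijri" → prefix "jdi" already present; 3 new (j, r, i)
  "uuijiddjui" → prefix "uuiji" already present; 5 new (d, d, j, u, i)
Total nodes = 7 + 3 + 3 + 4 + 7 + 2 + 8 + 3 + 5 = 42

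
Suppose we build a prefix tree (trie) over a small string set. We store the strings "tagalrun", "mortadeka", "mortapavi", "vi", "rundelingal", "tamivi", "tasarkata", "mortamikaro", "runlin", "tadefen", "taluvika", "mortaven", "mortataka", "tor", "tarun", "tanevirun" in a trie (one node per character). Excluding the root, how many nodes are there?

84

Insert word by word; a character creates a node only if that edge doesn't already exist:
  "tagalrun" → 8 new (t, a, g, a, l, r, u, n)
  "mortadeka" → 9 new (m, o, r, t, a, d, e, k, a)
  "mortapavi" → prefix "morta" already present; 4 new (p, a, v, i)
  "vi" → 2 new (v, i)
  "rundelingal" → 11 new (r, u, n, d, e, l, i, n, g, a, l)
  "tamivi" → prefix "ta" already present; 4 new (m, i, v, i)
  "tasarkata" → prefix "ta" already present; 7 new (s, a, r, k, a, t, a)
  "mortamikaro" → prefix "morta" already present; 6 new (m, i, k, a, r, o)
  "runlin" → prefix "run" already present; 3 new (l, i, n)
  "tadefen" → prefix "ta" already present; 5 new (d, e, f, e, n)
  "taluvika" → prefix "ta" already present; 6 new (l, u, v, i, k, a)
  "mortaven" → prefix "morta" already present; 3 new (v, e, n)
  "mortataka" → prefix "morta" already present; 4 new (t, a, k, a)
  "tor" → prefix "t" already present; 2 new (o, r)
  "tarun" → prefix "ta" already present; 3 new (r, u, n)
  "tanevirun" → prefix "ta" already present; 7 new (n, e, v, i, r, u, n)
Total nodes = 8 + 9 + 4 + 2 + 11 + 4 + 7 + 6 + 3 + 5 + 6 + 3 + 4 + 2 + 3 + 7 = 84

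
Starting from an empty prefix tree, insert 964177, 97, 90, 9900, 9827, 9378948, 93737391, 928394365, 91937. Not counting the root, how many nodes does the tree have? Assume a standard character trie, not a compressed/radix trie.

Count nodes per top-level branch (shared prefixes stored once):
  '9'-branch (90, 91937, 928394365, 93737391, 9378948, 964177, 97, 9827, 9900): 37 nodes
Sum: 37

37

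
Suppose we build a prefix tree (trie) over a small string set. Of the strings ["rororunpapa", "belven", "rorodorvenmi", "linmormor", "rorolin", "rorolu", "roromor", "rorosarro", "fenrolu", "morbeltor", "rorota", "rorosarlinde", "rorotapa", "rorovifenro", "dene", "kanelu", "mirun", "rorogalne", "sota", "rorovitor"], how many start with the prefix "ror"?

12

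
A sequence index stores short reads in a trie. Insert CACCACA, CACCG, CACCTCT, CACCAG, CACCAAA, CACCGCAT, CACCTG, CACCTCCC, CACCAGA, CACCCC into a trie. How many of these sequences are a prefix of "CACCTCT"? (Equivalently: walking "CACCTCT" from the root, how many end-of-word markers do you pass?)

Traverse "CACCTCT" character by character; count nodes along the way that are marked as word ends.
Prefixes of the query that are stored words: "CACCTCT"
Count: 1

1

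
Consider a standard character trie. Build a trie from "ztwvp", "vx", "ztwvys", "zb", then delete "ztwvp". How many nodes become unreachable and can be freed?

1

Walk "ztwvp" from the leaf back toward the root, removing each node that no remaining word uses.
The suffix "p" (1 node) is used only by "ztwvp"; the node for "ztwv" still has the child "y", so pruning stops there.
Nodes removed: 1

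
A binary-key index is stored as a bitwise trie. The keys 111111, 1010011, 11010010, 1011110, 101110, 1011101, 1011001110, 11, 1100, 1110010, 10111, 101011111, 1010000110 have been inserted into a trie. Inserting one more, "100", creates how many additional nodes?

1

Walking "100" from the root, the first 2 characters ("10") follow existing edges; "0" is the first miss.
So 3 − 2 = 1 new nodes.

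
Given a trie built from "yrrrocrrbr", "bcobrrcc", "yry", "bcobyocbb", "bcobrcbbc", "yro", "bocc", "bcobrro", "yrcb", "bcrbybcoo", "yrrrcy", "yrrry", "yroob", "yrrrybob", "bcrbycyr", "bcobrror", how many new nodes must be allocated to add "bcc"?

1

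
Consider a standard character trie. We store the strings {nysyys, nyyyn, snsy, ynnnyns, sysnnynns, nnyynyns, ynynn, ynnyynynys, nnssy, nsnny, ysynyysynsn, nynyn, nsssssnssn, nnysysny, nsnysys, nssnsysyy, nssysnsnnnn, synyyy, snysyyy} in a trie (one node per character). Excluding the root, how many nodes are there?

Trace insertions, counting only characters that open a new branch:
  "nysyys" → 6 new (n, y, s, y, y, s)
  "nyyyn" → prefix "ny" already present; 3 new (y, y, n)
  "snsy" → 4 new (s, n, s, y)
  "ynnnyns" → 7 new (y, n, n, n, y, n, s)
  "sysnnynns" → prefix "s" already present; 8 new (y, s, n, n, y, n, n, s)
  "nnyynyns" → prefix "n" already present; 7 new (n, y, y, n, y, n, s)
  "ynynn" → prefix "yn" already present; 3 new (y, n, n)
  "ynnyynynys" → prefix "ynn" already present; 7 new (y, y, n, y, n, y, s)
  "nnssy" → prefix "nn" already present; 3 new (s, s, y)
  "nsnny" → prefix "n" already present; 4 new (s, n, n, y)
  "ysynyysynsn" → prefix "y" already present; 10 new (s, y, n, y, y, s, y, n, s, n)
  "nynyn" → prefix "ny" already present; 3 new (n, y, n)
  "nsssssnssn" → prefix "ns" already present; 8 new (s, s, s, s, n, s, s, n)
  "nnysysny" → prefix "nny" already present; 5 new (s, y, s, n, y)
  "nsnysys" → prefix "nsn" already present; 4 new (y, s, y, s)
  "nssnsysyy" → prefix "nss" already present; 6 new (n, s, y, s, y, y)
  "nssysnsnnnn" → prefix "nss" already present; 8 new (y, s, n, s, n, n, n, n)
  "synyyy" → prefix "sy" already present; 4 new (n, y, y, y)
  "snysyyy" → prefix "sn" already present; 5 new (y, s, y, y, y)
Total nodes = 6 + 3 + 4 + 7 + 8 + 7 + 3 + 7 + 3 + 4 + 10 + 3 + 8 + 5 + 4 + 6 + 8 + 4 + 5 = 105

105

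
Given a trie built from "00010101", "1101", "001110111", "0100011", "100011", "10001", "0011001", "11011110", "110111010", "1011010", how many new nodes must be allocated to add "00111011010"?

3

"00111011" is already a path in the trie; the remaining "010" must be added.
New nodes needed: |"00111011010"| − 8 = 11 − 8 = 3.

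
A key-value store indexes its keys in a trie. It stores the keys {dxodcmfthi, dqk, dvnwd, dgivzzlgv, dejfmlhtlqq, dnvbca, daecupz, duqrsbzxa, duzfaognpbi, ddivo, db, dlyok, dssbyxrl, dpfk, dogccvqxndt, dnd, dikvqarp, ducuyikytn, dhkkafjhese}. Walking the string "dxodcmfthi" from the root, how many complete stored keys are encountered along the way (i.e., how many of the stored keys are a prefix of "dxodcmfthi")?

1

Check each prefix of "dxodcmfthi" against the stored set — each match is an end-marker on the path.
Prefixes of the query that are stored words: "dxodcmfthi"
Count: 1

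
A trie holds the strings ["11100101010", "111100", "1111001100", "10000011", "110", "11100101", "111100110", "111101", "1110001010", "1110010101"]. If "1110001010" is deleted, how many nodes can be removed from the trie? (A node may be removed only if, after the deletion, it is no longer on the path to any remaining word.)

5

A node on "1110001010"'s path can go only if nothing else ends at it or branches off below it.
The suffix "01010" (5 nodes) is used only by "1110001010"; the node for "11100" still has the child "1", so pruning stops there.
Nodes removed: 5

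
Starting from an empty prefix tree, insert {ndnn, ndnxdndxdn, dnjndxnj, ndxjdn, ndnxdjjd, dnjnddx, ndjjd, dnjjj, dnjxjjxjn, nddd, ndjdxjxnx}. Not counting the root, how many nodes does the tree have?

Count nodes per top-level branch (shared prefixes stored once):
  'd'-branch (dnjjj, dnjnddx, dnjndxnj, dnjxjjxjn): 18 nodes
  'n'-branch (nddd, ndjdxjxnx, ndjjd, ndnn, ndnxdjjd, ndnxdndxdn, ndxjdn): 29 nodes
Sum: 47

47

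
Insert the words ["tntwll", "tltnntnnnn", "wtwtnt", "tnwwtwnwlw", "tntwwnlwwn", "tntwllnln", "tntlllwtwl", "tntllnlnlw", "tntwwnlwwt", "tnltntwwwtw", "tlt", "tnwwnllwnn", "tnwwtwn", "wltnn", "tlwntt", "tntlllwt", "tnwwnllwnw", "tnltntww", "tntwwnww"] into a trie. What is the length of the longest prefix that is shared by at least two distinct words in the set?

9

Look for the deepest trie node that still has at least two words in its subtree.
e.g. "tntwwnlwwn" and "tntwwnlwwt" share the prefix "tntwwnlww" of length 9; no pair shares a longer one.
Longest shared-prefix length: 9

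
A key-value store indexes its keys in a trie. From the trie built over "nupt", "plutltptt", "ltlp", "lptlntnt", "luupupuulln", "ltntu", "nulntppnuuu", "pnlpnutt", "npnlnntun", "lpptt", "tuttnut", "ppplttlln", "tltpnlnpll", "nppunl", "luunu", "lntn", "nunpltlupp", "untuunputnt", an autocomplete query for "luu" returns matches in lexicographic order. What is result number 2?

luupupuulln

Filter for "luu…" and sort: "luunu", "luupupuulln"
The 2nd is luupupuulln.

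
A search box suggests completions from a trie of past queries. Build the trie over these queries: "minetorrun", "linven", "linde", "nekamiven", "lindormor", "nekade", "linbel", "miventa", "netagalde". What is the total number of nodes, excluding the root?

49

For each word, the new-node count is its length minus the longest prefix already in the trie:
  "minetorrun" → 10 new (m, i, n, e, t, o, r, r, u, n)
  "linven" → 6 new (l, i, n, v, e, n)
  "linde" → prefix "lin" already present; 2 new (d, e)
  "nekamiven" → 9 new (n, e, k, a, m, i, v, e, n)
  "lindormor" → prefix "lind" already present; 5 new (o, r, m, o, r)
  "nekade" → prefix "neka" already present; 2 new (d, e)
  "linbel" → prefix "lin" already present; 3 new (b, e, l)
  "miventa" → prefix "mi" already present; 5 new (v, e, n, t, a)
  "netagalde" → prefix "ne" already present; 7 new (t, a, g, a, l, d, e)
Total nodes = 10 + 6 + 2 + 9 + 5 + 2 + 3 + 5 + 7 = 49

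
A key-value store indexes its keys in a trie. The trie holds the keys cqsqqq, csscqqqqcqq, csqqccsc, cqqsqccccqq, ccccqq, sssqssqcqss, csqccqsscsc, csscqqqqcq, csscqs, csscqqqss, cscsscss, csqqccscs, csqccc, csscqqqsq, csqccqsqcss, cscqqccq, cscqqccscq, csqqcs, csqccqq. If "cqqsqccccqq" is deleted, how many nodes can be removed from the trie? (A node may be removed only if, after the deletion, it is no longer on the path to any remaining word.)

9

A node on "cqqsqccccqq"'s path can go only if nothing else ends at it or branches off below it.
The suffix "qsqccccqq" (9 nodes) is used only by "cqqsqccccqq"; the node for "cq" still has the child "s", so pruning stops there.
Nodes removed: 9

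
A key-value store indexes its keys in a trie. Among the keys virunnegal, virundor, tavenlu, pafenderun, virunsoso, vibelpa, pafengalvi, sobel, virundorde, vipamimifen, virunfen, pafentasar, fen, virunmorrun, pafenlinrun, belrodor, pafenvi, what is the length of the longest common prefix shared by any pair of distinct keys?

8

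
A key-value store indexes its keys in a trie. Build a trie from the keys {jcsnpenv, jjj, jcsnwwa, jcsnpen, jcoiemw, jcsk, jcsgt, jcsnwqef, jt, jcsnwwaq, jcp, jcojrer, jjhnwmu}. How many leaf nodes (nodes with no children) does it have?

A leaf is a node with no children — equivalently, the end of a word that is not a proper prefix of any other stored word.
Those words: "jcoiemw", "jcojrer", "jcp", "jcsgt", "jcsk", "jcsnpenv", "jcsnwqef", "jcsnwwaq", "jjhnwmu", "jjj", "jt"
Leaf count: 11

11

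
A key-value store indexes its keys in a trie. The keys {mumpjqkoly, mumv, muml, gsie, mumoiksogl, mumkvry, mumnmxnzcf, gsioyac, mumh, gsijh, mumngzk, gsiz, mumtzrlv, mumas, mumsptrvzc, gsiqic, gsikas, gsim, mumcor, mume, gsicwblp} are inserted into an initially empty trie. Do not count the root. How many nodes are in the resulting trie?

Trace insertions, counting only characters that open a new branch:
  "mumpjqkoly" → 10 new (m, u, m, p, j, q, k, o, l, y)
  "mumv" → prefix "mum" already present; 1 new (v)
  "muml" → prefix "mum" already present; 1 new (l)
  "gsie" → 4 new (g, s, i, e)
  "mumoiksogl" → prefix "mum" already present; 7 new (o, i, k, s, o, g, l)
  "mumkvry" → prefix "mum" already present; 4 new (k, v, r, y)
  "mumnmxnzcf" → prefix "mum" already present; 7 new (n, m, x, n, z, c, f)
  "gsioyac" → prefix "gsi" already present; 4 new (o, y, a, c)
  "mumh" → prefix "mum" already present; 1 new (h)
  "gsijh" → prefix "gsi" already present; 2 new (j, h)
  "mumngzk" → prefix "mumn" already present; 3 new (g, z, k)
  "gsiz" → prefix "gsi" already present; 1 new (z)
  "mumtzrlv" → prefix "mum" already present; 5 new (t, z, r, l, v)
  "mumas" → prefix "mum" already present; 2 new (a, s)
  "mumsptrvzc" → prefix "mum" already present; 7 new (s, p, t, r, v, z, c)
  "gsiqic" → prefix "gsi" already present; 3 new (q, i, c)
  "gsikas" → prefix "gsi" already present; 3 new (k, a, s)
  "gsim" → prefix "gsi" already present; 1 new (m)
  "mumcor" → prefix "mum" already present; 3 new (c, o, r)
  "mume" → prefix "mum" already present; 1 new (e)
  "gsicwblp" → prefix "gsi" already present; 5 new (c, w, b, l, p)
Total nodes = 10 + 1 + 1 + 4 + 7 + 4 + 7 + 4 + 1 + 2 + 3 + 1 + 5 + 2 + 7 + 3 + 3 + 1 + 3 + 1 + 5 = 75

75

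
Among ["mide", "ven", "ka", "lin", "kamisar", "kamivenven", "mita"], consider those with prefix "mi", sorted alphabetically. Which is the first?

mide

Words with prefix "mi", in lexicographic order: "mide", "mita"
Position 1: mide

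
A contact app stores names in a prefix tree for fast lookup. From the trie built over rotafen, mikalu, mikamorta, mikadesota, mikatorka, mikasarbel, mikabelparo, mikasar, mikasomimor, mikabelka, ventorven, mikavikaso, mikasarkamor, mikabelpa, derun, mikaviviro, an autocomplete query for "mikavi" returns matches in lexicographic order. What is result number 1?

mikavikaso

DFS of the "mikavi" subtree visits, in order: "mikavikaso", "mikaviviro"
Position 1: mikavikaso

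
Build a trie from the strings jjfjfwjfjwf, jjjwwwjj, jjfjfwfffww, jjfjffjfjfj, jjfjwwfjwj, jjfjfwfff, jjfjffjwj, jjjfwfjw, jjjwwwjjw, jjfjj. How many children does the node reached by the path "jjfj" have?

3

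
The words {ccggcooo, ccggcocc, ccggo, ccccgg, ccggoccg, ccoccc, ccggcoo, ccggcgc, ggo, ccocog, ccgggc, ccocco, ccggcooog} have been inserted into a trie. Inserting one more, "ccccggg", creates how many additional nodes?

Walking "ccccggg" from the root, the first 6 characters ("ccccgg") follow existing edges; "g" is the first miss.
New nodes needed: |"ccccggg"| − 6 = 7 − 6 = 1.

1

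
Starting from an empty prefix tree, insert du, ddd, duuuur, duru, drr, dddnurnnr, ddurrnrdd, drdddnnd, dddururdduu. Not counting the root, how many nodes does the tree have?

Trie structure (* marks end of a word):
(root)
└─ d
   ├─ d
   │  ├─ d *
   │  │  ├─ n
   │  │  │  └─ u
   │  │  │     └─ r
   │  │  │        └─ n
   │  │  │           └─ n
   │  │  │              └─ r *
   │  │  └─ u
   │  │     └─ r
   │  │        └─ u
   │  │           └─ r
   │  │              └─ d
   │  │                 └─ d
   │  │                    └─ u
   │  │                       └─ u *
   │  └─ u
   │     └─ r
   │        └─ r
   │           └─ n
   │              └─ r
   │                 └─ d
   │                    └─ d *
   ├─ r
   │  ├─ d
   │  │  └─ d
   │  │     └─ d
   │  │        └─ n
   │  │           └─ n
   │  │              └─ d *
   │  └─ r *
   └─ u *
      ├─ r
      │  └─ u *
      └─ u
         └─ u
            └─ u
               └─ r *
Counting every labelled node above: 39.

39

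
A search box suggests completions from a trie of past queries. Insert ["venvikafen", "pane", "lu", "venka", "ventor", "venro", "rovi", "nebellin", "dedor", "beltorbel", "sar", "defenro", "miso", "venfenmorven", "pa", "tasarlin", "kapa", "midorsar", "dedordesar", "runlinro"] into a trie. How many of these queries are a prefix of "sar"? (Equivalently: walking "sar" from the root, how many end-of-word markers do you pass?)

1

Walk "sar" from the root; an end-of-word marker is hit whenever a stored word is a prefix of "sar".
Prefixes of the query that are stored words: "sar"
Count: 1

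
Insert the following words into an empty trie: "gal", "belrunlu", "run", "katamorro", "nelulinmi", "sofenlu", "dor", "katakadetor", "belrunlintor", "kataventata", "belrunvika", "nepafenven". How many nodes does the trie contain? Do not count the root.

Insert word by word; a character creates a node only if that edge doesn't already exist:
  "gal" → 3 new (g, a, l)
  "belrunlu" → 8 new (b, e, l, r, u, n, l, u)
  "run" → 3 new (r, u, n)
  "katamorro" → 9 new (k, a, t, a, m, o, r, r, o)
  "nelulinmi" → 9 new (n, e, l, u, l, i, n, m, i)
  "sofenlu" → 7 new (s, o, f, e, n, l, u)
  "dor" → 3 new (d, o, r)
  "katakadetor" → prefix "kata" already present; 7 new (k, a, d, e, t, o, r)
  "belrunlintor" → prefix "belrunl" already present; 5 new (i, n, t, o, r)
  "kataventata" → prefix "kata" already present; 7 new (v, e, n, t, a, t, a)
  "belrunvika" → prefix "belrun" already present; 4 new (v, i, k, a)
  "nepafenven" → prefix "ne" already present; 8 new (p, a, f, e, n, v, e, n)
Total nodes = 3 + 8 + 3 + 9 + 9 + 7 + 3 + 7 + 5 + 7 + 4 + 8 = 73

73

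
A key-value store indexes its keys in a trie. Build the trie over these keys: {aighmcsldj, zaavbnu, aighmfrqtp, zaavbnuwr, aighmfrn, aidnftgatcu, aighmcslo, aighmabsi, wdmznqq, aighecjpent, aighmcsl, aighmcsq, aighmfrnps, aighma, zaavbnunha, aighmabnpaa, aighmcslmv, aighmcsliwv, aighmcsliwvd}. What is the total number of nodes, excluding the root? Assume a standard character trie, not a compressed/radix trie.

69

Count nodes per top-level branch (shared prefixes stored once):
  'a'-branch (aidnftgatcu, aighecjpent, aighma, aighmabnpaa, aighmabsi, aighmcsl, aighmcsldj, aighmcsliwv, aighmcsliwvd, aighmcslmv, aighmcslo, aighmcsq, aighmfrn, aighmfrnps, aighmfrqtp): 50 nodes
  'w'-branch (wdmznqq): 7 nodes
  'z'-branch (zaavbnu, zaavbnunha, zaavbnuwr): 12 nodes
Sum: 69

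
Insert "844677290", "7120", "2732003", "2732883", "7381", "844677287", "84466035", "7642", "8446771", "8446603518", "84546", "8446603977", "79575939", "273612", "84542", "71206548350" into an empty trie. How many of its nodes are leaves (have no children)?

Leaves are exactly the stored words that no other stored word extends.
Those words: "2732003", "2732883", "273612", "71206548350", "7381", "7642", "79575939", "8446603518", "8446603977", "8446771", "844677287", "844677290", "84542", "84546"
Leaf count: 14

14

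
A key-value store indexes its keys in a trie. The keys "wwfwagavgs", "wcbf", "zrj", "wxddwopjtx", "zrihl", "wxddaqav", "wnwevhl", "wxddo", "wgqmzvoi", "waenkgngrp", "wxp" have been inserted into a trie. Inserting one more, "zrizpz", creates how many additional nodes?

The longest prefix of "zrizpz" already in the trie is "zri" (length 3).
So 6 − 3 = 3 new nodes.

3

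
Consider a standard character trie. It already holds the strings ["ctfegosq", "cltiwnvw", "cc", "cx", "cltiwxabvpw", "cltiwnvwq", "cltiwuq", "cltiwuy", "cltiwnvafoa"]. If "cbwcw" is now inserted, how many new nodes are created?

The longest prefix of "cbwcw" already in the trie is "c" (length 1).
New nodes needed: |"cbwcw"| − 1 = 5 − 1 = 4.

4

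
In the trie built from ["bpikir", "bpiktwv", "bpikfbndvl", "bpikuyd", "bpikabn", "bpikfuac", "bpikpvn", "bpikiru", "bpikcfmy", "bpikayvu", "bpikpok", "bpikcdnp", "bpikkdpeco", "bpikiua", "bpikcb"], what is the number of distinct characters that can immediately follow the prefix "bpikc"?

3

Follow the path "bpikc" to its node, then look at its outgoing edges.
Distinct next characters after "bpikc": b, d, f.
That node has 3 child edges.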